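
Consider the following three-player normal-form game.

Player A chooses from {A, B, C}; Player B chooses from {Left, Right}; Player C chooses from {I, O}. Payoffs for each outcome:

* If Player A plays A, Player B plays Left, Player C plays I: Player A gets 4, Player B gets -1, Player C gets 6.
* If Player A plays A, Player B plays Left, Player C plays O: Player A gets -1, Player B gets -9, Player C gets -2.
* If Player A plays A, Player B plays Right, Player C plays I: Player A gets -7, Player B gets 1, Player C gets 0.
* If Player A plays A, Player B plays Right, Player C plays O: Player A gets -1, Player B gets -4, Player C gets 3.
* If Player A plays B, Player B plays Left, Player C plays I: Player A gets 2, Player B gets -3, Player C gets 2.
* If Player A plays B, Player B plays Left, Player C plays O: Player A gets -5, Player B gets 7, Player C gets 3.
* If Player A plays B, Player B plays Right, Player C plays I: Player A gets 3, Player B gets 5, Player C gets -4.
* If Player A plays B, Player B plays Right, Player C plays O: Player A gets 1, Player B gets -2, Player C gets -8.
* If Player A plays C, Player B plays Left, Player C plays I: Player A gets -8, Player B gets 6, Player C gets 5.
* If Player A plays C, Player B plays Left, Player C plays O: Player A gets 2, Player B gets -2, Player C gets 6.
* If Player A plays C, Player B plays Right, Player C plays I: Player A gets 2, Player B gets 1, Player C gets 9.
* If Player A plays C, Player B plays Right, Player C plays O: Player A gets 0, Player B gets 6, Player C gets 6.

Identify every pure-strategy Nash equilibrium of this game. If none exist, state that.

Mark each player's best response to every combination of opponents' strategies; a profile where every player is best-responding is a pure Nash equilibrium.
Player A against (Left, I): payoffs 4, 2, -8 → best response A.
Player A against (Left, O): payoffs -1, -5, 2 → best response C.
Player A against (Right, I): payoffs -7, 3, 2 → best response B.
Player A against (Right, O): payoffs -1, 1, 0 → best response B.
Player B against (A, I): payoffs -1, 1 → best response Right.
Player B against (A, O): payoffs -9, -4 → best response Right.
Player B against (B, I): payoffs -3, 5 → best response Right.
Player B against (B, O): payoffs 7, -2 → best response Left.
Player B against (C, I): payoffs 6, 1 → best response Left.
Player B against (C, O): payoffs -2, 6 → best response Right.
Player C against (A, Left): payoffs 6, -2 → best response I.
Player C against (A, Right): payoffs 0, 3 → best response O.
Player C against (B, Left): payoffs 2, 3 → best response O.
Player C against (B, Right): payoffs -4, -8 → best response I.
Player C against (C, Left): payoffs 5, 6 → best response O.
Player C against (C, Right): payoffs 9, 6 → best response I.
Mutual best responses: (B, Right, I).

The unique pure-strategy Nash equilibrium is (B, Right, I).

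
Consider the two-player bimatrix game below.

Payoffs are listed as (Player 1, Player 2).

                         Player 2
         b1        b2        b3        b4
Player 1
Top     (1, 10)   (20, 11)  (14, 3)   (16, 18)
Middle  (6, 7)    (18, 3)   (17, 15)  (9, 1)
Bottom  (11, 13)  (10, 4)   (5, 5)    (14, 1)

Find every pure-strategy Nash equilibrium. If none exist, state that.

For each player, find the best response to each opponent profile; mutual best responses are the pure NE.
Player 1 against b1: payoffs 1, 6, 11 → best response Bottom.
Player 1 against b2: payoffs 20, 18, 10 → best response Top.
Player 1 against b3: payoffs 14, 17, 5 → best response Middle.
Player 1 against b4: payoffs 16, 9, 14 → best response Top.
Player 2 against Top: payoffs 10, 11, 3, 18 → best response b4.
Player 2 against Middle: payoffs 7, 3, 15, 1 → best response b3.
Player 2 against Bottom: payoffs 13, 4, 5, 1 → best response b1.
Mutual best responses: (Top, b4); (Middle, b3); (Bottom, b1).

The pure Nash equilibria are (Top, b4), (Middle, b3), (Bottom, b1).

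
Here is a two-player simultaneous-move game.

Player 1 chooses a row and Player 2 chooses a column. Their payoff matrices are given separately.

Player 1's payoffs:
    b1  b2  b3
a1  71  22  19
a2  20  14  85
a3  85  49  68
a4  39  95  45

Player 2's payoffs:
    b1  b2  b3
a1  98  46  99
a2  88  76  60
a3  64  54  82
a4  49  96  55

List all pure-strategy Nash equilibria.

(a1, b1): Player 1 can switch to a3 (71 → 85). Not NE.
(a1, b2): Player 1 can switch to a3 (22 → 49). Not NE.
(a1, b3): Player 1 can switch to a2 (19 → 85). Not NE.
(a2, b1): Player 1 can switch to a1 (20 → 71). Not NE.
(a2, b2): Player 1 can switch to a1 (14 → 22). Not NE.
(a2, b3): Player 2 can switch to b1 (60 → 88). Not NE.
(a3, b1): Player 2 can switch to b3 (64 → 82). Not NE.
(a3, b2): Player 1 can switch to a4 (49 → 95). Not NE.
(a3, b3): Player 1 can switch to a2 (68 → 85). Not NE.
(a4, b1): Player 1 can switch to a1 (39 → 71). Not NE.
(a4, b2): Player 1 gets 95, best alternative 49; Player 2 gets 96, best alternative 55. No profitable deviation — NE.
(a4, b3): Player 1 can switch to a2 (45 → 85). Not NE.

The unique pure-strategy Nash equilibrium is (a4, b2).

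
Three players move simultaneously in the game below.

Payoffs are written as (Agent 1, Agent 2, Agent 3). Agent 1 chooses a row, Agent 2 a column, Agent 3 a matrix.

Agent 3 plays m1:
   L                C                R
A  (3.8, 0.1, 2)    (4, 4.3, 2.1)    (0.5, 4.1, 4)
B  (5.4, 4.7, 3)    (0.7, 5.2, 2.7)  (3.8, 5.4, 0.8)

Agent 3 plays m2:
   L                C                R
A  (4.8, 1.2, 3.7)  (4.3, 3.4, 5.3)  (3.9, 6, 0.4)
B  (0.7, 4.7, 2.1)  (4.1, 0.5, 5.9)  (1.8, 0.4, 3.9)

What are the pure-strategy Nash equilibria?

Mark each player's best response to every combination of opponents' strategies; a profile where every player is best-responding is a pure Nash equilibrium.
Agent 1 against (L, m1): payoffs 3.8, 5.4 → best response B.
Agent 1 against (L, m2): payoffs 4.8, 0.7 → best response A.
Agent 1 against (C, m1): payoffs 4, 0.7 → best response A.
Agent 1 against (C, m2): payoffs 4.3, 4.1 → best response A.
Agent 1 against (R, m1): payoffs 0.5, 3.8 → best response B.
Agent 1 against (R, m2): payoffs 3.9, 1.8 → best response A.
Agent 2 against (A, m1): payoffs 0.1, 4.3, 4.1 → best response C.
Agent 2 against (A, m2): payoffs 1.2, 3.4, 6 → best response R.
Agent 2 against (B, m1): payoffs 4.7, 5.2, 5.4 → best response R.
Agent 2 against (B, m2): payoffs 4.7, 0.5, 0.4 → best response L.
Agent 3 against (A, L): payoffs 2, 3.7 → best response m2.
Agent 3 against (A, C): payoffs 2.1, 5.3 → best response m2.
Agent 3 against (A, R): payoffs 4, 0.4 → best response m1.
Agent 3 against (B, L): payoffs 3, 2.1 → best response m1.
Agent 3 against (B, C): payoffs 2.7, 5.9 → best response m2.
Agent 3 against (B, R): payoffs 0.8, 3.9 → best response m2.
No profile is a mutual best response for all players.

No pure-strategy Nash equilibrium.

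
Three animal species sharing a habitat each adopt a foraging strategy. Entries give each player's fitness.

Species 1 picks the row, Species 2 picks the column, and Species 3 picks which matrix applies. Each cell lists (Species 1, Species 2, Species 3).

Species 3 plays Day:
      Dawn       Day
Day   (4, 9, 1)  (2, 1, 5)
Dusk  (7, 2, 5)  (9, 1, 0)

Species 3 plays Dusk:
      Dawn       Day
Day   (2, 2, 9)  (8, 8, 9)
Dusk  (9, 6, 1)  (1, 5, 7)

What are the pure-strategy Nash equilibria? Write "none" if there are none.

For each strategy profile, look for a profitable unilateral deviation.
(Day, Dawn, Day): Species 1 can switch to Dusk (4 → 7). Not NE.
(Day, Dawn, Dusk): Species 1 can switch to Dusk (2 → 9). Not NE.
(Day, Day, Day): Species 1 can switch to Dusk (2 → 9). Not NE.
(Day, Day, Dusk): Species 1 gets 8, best alternative 1; Species 2 gets 8, best alternative 2; Species 3 gets 9, best alternative 5. No profitable deviation — NE.
(Dusk, Dawn, Day): Species 1 gets 7, best alternative 4; Species 2 gets 2, best alternative 1; Species 3 gets 5, best alternative 1. No profitable deviation — NE.
(Dusk, Dawn, Dusk): Species 3 can switch to Day (1 → 5). Not NE.
(Dusk, Day, Day): Species 2 can switch to Dawn (1 → 2). Not NE.
(Dusk, Day, Dusk): Species 1 can switch to Day (1 → 8). Not NE.

(Day, Day, Dusk) and (Dusk, Dawn, Day)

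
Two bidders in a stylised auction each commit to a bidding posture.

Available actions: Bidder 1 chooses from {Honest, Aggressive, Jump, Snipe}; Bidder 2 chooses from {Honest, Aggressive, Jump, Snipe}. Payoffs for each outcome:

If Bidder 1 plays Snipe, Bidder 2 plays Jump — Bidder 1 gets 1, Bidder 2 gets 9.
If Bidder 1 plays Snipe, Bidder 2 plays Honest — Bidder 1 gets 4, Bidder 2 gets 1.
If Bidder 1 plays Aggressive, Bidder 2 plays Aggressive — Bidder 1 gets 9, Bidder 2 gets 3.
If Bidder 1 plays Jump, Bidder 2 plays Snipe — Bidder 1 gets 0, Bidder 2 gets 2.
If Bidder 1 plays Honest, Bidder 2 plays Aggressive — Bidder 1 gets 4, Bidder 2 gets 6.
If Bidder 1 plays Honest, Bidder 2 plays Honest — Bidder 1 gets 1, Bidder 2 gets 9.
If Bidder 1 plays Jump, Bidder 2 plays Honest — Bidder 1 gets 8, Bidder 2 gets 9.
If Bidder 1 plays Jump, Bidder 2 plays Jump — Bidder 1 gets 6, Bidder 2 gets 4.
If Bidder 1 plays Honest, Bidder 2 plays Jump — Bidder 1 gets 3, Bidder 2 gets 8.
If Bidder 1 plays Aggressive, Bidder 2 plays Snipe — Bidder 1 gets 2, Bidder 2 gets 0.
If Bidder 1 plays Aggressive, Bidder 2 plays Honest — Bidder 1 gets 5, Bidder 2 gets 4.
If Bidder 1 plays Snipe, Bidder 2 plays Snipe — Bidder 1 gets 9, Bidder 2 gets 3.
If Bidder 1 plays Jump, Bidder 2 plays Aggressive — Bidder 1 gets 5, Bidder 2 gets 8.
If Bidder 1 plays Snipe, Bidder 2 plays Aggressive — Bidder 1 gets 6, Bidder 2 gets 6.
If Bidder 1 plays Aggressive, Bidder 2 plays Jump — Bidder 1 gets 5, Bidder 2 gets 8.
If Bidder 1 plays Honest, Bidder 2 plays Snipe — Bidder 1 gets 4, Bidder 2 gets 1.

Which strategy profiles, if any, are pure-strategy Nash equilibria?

Pure NE: (Jump, Honest)

Bidder 1 against Honest: payoffs 1, 5, 8, 4 → best response Jump.
Bidder 1 against Aggressive: payoffs 4, 9, 5, 6 → best response Aggressive.
Bidder 1 against Jump: payoffs 3, 5, 6, 1 → best response Jump.
Bidder 1 against Snipe: payoffs 4, 2, 0, 9 → best response Snipe.
Bidder 2 against Honest: payoffs 9, 6, 8, 1 → best response Honest.
Bidder 2 against Aggressive: payoffs 4, 3, 8, 0 → best response Jump.
Bidder 2 against Jump: payoffs 9, 8, 4, 2 → best response Honest.
Bidder 2 against Snipe: payoffs 1, 6, 9, 3 → best response Jump.
Mutual best responses: (Jump, Honest).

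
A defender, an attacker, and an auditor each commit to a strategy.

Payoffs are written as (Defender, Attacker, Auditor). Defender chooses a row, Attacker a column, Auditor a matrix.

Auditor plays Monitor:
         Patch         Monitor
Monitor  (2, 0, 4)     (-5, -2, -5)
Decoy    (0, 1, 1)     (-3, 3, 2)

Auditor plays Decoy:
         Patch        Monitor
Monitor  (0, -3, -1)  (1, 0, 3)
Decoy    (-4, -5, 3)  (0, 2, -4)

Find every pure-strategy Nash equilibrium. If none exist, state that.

Defender against (Patch, Monitor): payoffs 2, 0 → best response Monitor.
Defender against (Patch, Decoy): payoffs 0, -4 → best response Monitor.
Defender against (Monitor, Monitor): payoffs -5, -3 → best response Decoy.
Defender against (Monitor, Decoy): payoffs 1, 0 → best response Monitor.
Attacker against (Monitor, Monitor): payoffs 0, -2 → best response Patch.
Attacker against (Monitor, Decoy): payoffs -3, 0 → best response Monitor.
Attacker against (Decoy, Monitor): payoffs 1, 3 → best response Monitor.
Attacker against (Decoy, Decoy): payoffs -5, 2 → best response Monitor.
Auditor against (Monitor, Patch): payoffs 4, -1 → best response Monitor.
Auditor against (Monitor, Monitor): payoffs -5, 3 → best response Decoy.
Auditor against (Decoy, Patch): payoffs 1, 3 → best response Decoy.
Auditor against (Decoy, Monitor): payoffs 2, -4 → best response Monitor.
Mutual best responses: (Monitor, Patch, Monitor); (Monitor, Monitor, Decoy); (Decoy, Monitor, Monitor).

Pure-strategy Nash equilibria: (Monitor, Patch, Monitor) and (Monitor, Monitor, Decoy) and (Decoy, Monitor, Monitor)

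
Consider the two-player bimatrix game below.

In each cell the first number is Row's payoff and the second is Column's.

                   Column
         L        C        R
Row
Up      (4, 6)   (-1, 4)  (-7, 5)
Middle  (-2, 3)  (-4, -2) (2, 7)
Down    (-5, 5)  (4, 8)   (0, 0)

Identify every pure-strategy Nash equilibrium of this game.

(Up, L): Row gets 4, best alternative -2; Column gets 6, best alternative 5. No profitable deviation — NE.
(Up, C): Row can switch to Down (-1 → 4). Not NE.
(Up, R): Row can switch to Middle (-7 → 2). Not NE.
(Middle, L): Row can switch to Up (-2 → 4). Not NE.
(Middle, C): Row can switch to Up (-4 → -1). Not NE.
(Middle, R): Row gets 2, best alternative 0; Column gets 7, best alternative 3. No profitable deviation — NE.
(Down, L): Row can switch to Up (-5 → 4). Not NE.
(Down, C): Row gets 4, best alternative -1; Column gets 8, best alternative 5. No profitable deviation — NE.
(Down, R): Row can switch to Middle (0 → 2). Not NE.

(Up, L), (Middle, R), (Down, C)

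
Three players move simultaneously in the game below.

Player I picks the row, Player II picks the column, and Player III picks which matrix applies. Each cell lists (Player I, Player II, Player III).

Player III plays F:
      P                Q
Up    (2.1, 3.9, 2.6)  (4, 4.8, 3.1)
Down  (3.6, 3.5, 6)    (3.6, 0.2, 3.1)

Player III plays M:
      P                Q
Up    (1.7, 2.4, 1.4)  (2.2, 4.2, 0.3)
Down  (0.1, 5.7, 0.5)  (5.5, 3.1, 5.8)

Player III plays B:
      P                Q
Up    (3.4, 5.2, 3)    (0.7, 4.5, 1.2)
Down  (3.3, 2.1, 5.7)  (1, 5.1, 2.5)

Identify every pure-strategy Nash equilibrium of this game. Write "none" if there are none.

For each player, find the best response to each opponent profile; mutual best responses are the pure NE.
Player I against (P, F): payoffs 2.1, 3.6 → best response Down.
Player I against (P, M): payoffs 1.7, 0.1 → best response Up.
Player I against (P, B): payoffs 3.4, 3.3 → best response Up.
Player I against (Q, F): payoffs 4, 3.6 → best response Up.
Player I against (Q, M): payoffs 2.2, 5.5 → best response Down.
Player I against (Q, B): payoffs 0.7, 1 → best response Down.
Player II against (Up, F): payoffs 3.9, 4.8 → best response Q.
Player II against (Up, M): payoffs 2.4, 4.2 → best response Q.
Player II against (Up, B): payoffs 5.2, 4.5 → best response P.
Player II against (Down, F): payoffs 3.5, 0.2 → best response P.
Player II against (Down, M): payoffs 5.7, 3.1 → best response P.
Player II against (Down, B): payoffs 2.1, 5.1 → best response Q.
Player III against (Up, P): payoffs 2.6, 1.4, 3 → best response B.
Player III against (Up, Q): payoffs 3.1, 0.3, 1.2 → best response F.
Player III against (Down, P): payoffs 6, 0.5, 5.7 → best response F.
Player III against (Down, Q): payoffs 3.1, 5.8, 2.5 → best response M.
Mutual best responses: (Up, P, B); (Up, Q, F); (Down, P, F).

Pure-strategy Nash equilibria: (Up, P, B) and (Up, Q, F) and (Down, P, F)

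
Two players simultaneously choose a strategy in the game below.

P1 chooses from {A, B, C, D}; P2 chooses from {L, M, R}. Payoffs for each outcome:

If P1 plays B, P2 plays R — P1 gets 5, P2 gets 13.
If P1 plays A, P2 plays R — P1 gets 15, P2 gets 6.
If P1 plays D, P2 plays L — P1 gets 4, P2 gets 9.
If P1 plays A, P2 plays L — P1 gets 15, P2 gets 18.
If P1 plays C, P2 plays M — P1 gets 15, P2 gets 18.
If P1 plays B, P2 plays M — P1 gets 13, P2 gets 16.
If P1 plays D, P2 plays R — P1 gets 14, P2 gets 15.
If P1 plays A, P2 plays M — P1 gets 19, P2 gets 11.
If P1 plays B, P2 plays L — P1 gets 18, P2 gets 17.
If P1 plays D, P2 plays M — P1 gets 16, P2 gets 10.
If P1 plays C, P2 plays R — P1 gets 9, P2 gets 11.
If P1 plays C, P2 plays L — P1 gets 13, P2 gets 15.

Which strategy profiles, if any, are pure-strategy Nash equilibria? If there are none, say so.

(B, L)

(A, L): P1 can switch to B (15 → 18). Not NE.
(A, M): P2 can switch to L (11 → 18). Not NE.
(A, R): P2 can switch to L (6 → 18). Not NE.
(B, L): P1 gets 18, best alternative 15; P2 gets 17, best alternative 16. No profitable deviation — NE.
(B, M): P1 can switch to A (13 → 19). Not NE.
(B, R): P1 can switch to A (5 → 15). Not NE.
(C, L): P1 can switch to A (13 → 15). Not NE.
(The remaining 5 profiles each have a profitable deviation by the same check.)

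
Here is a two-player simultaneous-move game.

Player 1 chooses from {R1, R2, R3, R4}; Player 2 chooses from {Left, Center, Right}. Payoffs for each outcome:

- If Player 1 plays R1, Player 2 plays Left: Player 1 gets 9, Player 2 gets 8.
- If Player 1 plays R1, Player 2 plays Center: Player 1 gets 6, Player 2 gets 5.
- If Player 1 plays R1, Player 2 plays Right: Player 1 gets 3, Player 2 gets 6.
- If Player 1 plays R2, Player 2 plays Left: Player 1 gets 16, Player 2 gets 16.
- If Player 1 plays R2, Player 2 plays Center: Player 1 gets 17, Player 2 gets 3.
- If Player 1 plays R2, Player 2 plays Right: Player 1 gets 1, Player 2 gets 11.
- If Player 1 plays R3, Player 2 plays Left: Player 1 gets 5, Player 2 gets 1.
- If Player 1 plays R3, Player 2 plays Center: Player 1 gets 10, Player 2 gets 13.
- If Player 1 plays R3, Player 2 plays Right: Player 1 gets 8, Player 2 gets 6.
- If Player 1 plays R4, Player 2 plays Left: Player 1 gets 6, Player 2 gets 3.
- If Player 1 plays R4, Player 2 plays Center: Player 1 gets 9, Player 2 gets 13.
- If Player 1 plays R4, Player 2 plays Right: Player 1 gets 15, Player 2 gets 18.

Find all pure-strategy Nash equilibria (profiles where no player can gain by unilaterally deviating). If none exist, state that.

(R2, Left) and (R4, Right)

Player 1 against Left: payoffs 9, 16, 5, 6 → best response R2.
Player 1 against Center: payoffs 6, 17, 10, 9 → best response R2.
Player 1 against Right: payoffs 3, 1, 8, 15 → best response R4.
Player 2 against R1: payoffs 8, 5, 6 → best response Left.
Player 2 against R2: payoffs 16, 3, 11 → best response Left.
Player 2 against R3: payoffs 1, 13, 6 → best response Center.
Player 2 against R4: payoffs 3, 13, 18 → best response Right.
Mutual best responses: (R2, Left); (R4, Right).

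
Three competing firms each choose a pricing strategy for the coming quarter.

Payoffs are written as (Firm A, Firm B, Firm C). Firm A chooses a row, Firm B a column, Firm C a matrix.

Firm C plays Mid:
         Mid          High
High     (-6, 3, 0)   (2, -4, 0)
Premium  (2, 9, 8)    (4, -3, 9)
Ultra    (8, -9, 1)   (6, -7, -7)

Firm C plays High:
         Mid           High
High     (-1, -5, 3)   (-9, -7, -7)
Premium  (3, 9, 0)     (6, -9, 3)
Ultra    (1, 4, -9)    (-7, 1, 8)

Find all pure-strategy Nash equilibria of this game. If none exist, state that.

(High, Mid, Mid): Firm A can switch to Premium (-6 → 2). Not NE.
(High, Mid, High): Firm A can switch to Premium (-1 → 3). Not NE.
(High, High, Mid): Firm A can switch to Premium (2 → 4). Not NE.
(High, High, High): Firm A can switch to Premium (-9 → 6). Not NE.
(Premium, Mid, Mid): Firm A can switch to Ultra (2 → 8). Not NE.
(Premium, Mid, High): Firm C can switch to Mid (0 → 8). Not NE.
(Premium, High, Mid): Firm A can switch to Ultra (4 → 6). Not NE.
(Premium, High, High): Firm B can switch to Mid (-9 → 9). Not NE.
(The remaining 4 profiles each have a profitable deviation by the same check.)

This game has no pure Nash equilibrium.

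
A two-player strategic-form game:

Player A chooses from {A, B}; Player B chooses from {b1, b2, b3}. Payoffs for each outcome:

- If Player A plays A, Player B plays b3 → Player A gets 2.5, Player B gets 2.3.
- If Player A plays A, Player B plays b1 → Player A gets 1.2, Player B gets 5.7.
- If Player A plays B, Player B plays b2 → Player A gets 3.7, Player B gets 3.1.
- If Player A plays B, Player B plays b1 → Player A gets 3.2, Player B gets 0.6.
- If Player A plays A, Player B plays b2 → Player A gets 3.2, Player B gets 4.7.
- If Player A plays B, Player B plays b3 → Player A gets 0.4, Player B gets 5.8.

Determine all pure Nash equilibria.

For each strategy profile, look for a profitable unilateral deviation.
(A, b1): Player A can switch to B (1.2 → 3.2). Not NE.
(A, b2): Player A can switch to B (3.2 → 3.7). Not NE.
(A, b3): Player B can switch to b1 (2.3 → 5.7). Not NE.
(B, b1): Player B can switch to b2 (0.6 → 3.1). Not NE.
(B, b2): Player B can switch to b3 (3.1 → 5.8). Not NE.
(B, b3): Player A can switch to A (0.4 → 2.5). Not NE.

This game has no pure Nash equilibrium.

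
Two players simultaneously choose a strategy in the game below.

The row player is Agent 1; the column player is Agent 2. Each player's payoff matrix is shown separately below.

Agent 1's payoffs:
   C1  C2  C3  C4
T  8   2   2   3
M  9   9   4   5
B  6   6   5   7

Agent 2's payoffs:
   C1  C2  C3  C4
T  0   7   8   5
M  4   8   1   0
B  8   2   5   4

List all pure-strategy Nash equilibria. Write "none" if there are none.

Pure NE: (M, C2)

(T, C1): Agent 1 can switch to M (8 → 9). Not NE.
(T, C2): Agent 1 can switch to M (2 → 9). Not NE.
(T, C3): Agent 1 can switch to M (2 → 4). Not NE.
(T, C4): Agent 1 can switch to M (3 → 5). Not NE.
(M, C1): Agent 2 can switch to C2 (4 → 8). Not NE.
(M, C2): Agent 1 gets 9, best alternative 6; Agent 2 gets 8, best alternative 4. No profitable deviation — NE.
(M, C3): Agent 1 can switch to B (4 → 5). Not NE.
(M, C4): Agent 1 can switch to B (5 → 7). Not NE.
(B, C1): Agent 1 can switch to T (6 → 8). Not NE.
(B, C2): Agent 1 can switch to M (6 → 9). Not NE.
(B, C3): Agent 2 can switch to C1 (5 → 8). Not NE.
(B, C4): Agent 2 can switch to C1 (4 → 8). Not NE.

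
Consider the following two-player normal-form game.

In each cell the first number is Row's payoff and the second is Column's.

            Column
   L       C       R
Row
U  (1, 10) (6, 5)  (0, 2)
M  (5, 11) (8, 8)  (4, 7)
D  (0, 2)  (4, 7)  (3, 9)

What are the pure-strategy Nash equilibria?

The unique pure-strategy Nash equilibrium is (M, L).

Row against L: payoffs 1, 5, 0 → best response M.
Row against C: payoffs 6, 8, 4 → best response M.
Row against R: payoffs 0, 4, 3 → best response M.
Column against U: payoffs 10, 5, 2 → best response L.
Column against M: payoffs 11, 8, 7 → best response L.
Column against D: payoffs 2, 7, 9 → best response R.
Mutual best responses: (M, L).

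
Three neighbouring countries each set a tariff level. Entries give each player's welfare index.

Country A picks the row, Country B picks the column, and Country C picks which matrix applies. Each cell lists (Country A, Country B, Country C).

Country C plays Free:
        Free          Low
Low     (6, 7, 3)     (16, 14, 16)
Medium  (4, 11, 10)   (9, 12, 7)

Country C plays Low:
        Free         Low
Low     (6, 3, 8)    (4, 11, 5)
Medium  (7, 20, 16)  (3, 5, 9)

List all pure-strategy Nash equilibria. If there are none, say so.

The pure Nash equilibria are (Low, Low, Free), (Medium, Free, Low).

For each strategy profile, look for a profitable unilateral deviation.
(Low, Free, Free): Country B can switch to Low (7 → 14). Not NE.
(Low, Free, Low): Country A can switch to Medium (6 → 7). Not NE.
(Low, Low, Free): Country A gets 16, best alternative 9; Country B gets 14, best alternative 7; Country C gets 16, best alternative 5. No profitable deviation — NE.
(Low, Low, Low): Country C can switch to Free (5 → 16). Not NE.
(Medium, Free, Free): Country A can switch to Low (4 → 6). Not NE.
(Medium, Free, Low): Country A gets 7, best alternative 6; Country B gets 20, best alternative 5; Country C gets 16, best alternative 10. No profitable deviation — NE.
(Medium, Low, Free): Country A can switch to Low (9 → 16). Not NE.
(Medium, Low, Low): Country A can switch to Low (3 → 4). Not NE.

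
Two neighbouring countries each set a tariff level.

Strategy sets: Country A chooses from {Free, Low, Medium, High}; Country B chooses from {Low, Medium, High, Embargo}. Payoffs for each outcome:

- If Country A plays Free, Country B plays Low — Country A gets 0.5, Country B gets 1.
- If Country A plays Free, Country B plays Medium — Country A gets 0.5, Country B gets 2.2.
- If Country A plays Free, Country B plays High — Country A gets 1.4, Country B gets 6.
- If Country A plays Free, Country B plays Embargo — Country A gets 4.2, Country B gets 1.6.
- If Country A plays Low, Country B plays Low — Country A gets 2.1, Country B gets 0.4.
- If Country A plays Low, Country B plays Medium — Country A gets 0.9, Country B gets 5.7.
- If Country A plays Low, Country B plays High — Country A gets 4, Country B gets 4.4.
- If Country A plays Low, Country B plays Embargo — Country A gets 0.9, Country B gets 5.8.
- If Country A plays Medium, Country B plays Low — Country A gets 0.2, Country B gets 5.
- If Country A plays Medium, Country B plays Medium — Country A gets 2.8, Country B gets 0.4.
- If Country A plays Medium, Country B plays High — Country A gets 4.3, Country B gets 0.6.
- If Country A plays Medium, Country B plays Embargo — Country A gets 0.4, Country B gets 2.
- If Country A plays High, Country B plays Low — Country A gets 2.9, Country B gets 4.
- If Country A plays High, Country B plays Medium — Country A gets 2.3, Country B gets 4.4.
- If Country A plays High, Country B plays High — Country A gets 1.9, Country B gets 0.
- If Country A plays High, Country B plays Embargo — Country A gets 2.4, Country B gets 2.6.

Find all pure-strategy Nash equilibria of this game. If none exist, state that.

For each strategy profile, look for a profitable unilateral deviation.
(Free, Low): Country A can switch to Low (0.5 → 2.1). Not NE.
(Free, Medium): Country A can switch to Low (0.5 → 0.9). Not NE.
(Free, High): Country A can switch to Low (1.4 → 4). Not NE.
(Free, Embargo): Country B can switch to Medium (1.6 → 2.2). Not NE.
(Low, Low): Country A can switch to High (2.1 → 2.9). Not NE.
(Low, Medium): Country A can switch to Medium (0.9 → 2.8). Not NE.
(Low, High): Country A can switch to Medium (4 → 4.3). Not NE.
(Low, Embargo): Country A can switch to Free (0.9 → 4.2). Not NE.
(Medium, Low): Country A can switch to Free (0.2 → 0.5). Not NE.
(Medium, Medium): Country B can switch to Low (0.4 → 5). Not NE.
(The remaining 6 profiles each have a profitable deviation by the same check.)

none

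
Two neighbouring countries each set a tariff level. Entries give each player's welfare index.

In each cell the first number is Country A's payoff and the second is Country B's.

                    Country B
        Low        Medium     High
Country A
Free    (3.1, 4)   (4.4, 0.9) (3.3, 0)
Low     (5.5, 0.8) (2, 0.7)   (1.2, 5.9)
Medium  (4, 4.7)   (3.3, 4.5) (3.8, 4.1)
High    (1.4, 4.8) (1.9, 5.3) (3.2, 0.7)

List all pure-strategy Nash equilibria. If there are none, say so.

No pure-strategy Nash equilibrium.

(Free, Low): Country A can switch to Low (3.1 → 5.5). Not NE.
(Free, Medium): Country B can switch to Low (0.9 → 4). Not NE.
(Free, High): Country A can switch to Medium (3.3 → 3.8). Not NE.
(Low, Low): Country B can switch to High (0.8 → 5.9). Not NE.
(Low, Medium): Country A can switch to Free (2 → 4.4). Not NE.
(Low, High): Country A can switch to Free (1.2 → 3.3). Not NE.
(Medium, Low): Country A can switch to Low (4 → 5.5). Not NE.
(Medium, Medium): Country A can switch to Free (3.3 → 4.4). Not NE.
(The remaining 4 profiles each have a profitable deviation by the same check.)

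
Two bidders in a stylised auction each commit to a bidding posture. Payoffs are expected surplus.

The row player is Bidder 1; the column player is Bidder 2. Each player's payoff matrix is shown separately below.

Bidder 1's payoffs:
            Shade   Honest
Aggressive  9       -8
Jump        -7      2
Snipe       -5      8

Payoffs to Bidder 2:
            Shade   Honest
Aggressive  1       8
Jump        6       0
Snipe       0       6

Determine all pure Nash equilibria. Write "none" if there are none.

(Aggressive, Shade): Bidder 2 can switch to Honest (1 → 8). Not NE.
(Aggressive, Honest): Bidder 1 can switch to Jump (-8 → 2). Not NE.
(Jump, Shade): Bidder 1 can switch to Aggressive (-7 → 9). Not NE.
(Jump, Honest): Bidder 1 can switch to Snipe (2 → 8). Not NE.
(Snipe, Shade): Bidder 1 can switch to Aggressive (-5 → 9). Not NE.
(Snipe, Honest): Bidder 1 gets 8, best alternative 2; Bidder 2 gets 6, best alternative 0. No profitable deviation — NE.

Pure NE: (Snipe, Honest)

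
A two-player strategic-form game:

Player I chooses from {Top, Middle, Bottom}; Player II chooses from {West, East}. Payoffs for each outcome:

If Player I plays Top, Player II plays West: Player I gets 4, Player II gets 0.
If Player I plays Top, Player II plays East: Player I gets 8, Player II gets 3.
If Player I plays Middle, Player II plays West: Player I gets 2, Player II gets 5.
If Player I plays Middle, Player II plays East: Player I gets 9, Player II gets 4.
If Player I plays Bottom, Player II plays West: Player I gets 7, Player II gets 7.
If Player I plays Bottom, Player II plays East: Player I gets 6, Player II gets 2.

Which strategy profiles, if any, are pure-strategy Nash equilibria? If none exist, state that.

(Top, West): Player I can switch to Bottom (4 → 7). Not NE.
(Top, East): Player I can switch to Middle (8 → 9). Not NE.
(Middle, West): Player I can switch to Top (2 → 4). Not NE.
(Middle, East): Player II can switch to West (4 → 5). Not NE.
(Bottom, West): Player I gets 7, best alternative 4; Player II gets 7, best alternative 2. No profitable deviation — NE.
(Bottom, East): Player I can switch to Top (6 → 8). Not NE.

(Bottom, West)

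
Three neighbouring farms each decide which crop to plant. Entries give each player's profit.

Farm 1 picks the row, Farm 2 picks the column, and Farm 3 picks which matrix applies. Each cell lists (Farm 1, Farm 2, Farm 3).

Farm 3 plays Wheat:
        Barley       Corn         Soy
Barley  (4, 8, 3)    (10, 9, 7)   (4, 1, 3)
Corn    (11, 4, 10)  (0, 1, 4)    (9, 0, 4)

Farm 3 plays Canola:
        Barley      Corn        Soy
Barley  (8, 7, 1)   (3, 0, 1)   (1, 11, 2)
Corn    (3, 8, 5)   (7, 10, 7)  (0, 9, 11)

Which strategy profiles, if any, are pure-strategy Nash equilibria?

(Barley, Corn, Wheat), (Corn, Barley, Wheat), (Corn, Corn, Canola)

Farm 1 against (Barley, Wheat): payoffs 4, 11 → best response Corn.
Farm 1 against (Barley, Canola): payoffs 8, 3 → best response Barley.
Farm 1 against (Corn, Wheat): payoffs 10, 0 → best response Barley.
Farm 1 against (Corn, Canola): payoffs 3, 7 → best response Corn.
Farm 1 against (Soy, Wheat): payoffs 4, 9 → best response Corn.
Farm 1 against (Soy, Canola): payoffs 1, 0 → best response Barley.
Farm 2 against (Barley, Wheat): payoffs 8, 9, 1 → best response Corn.
Farm 2 against (Barley, Canola): payoffs 7, 0, 11 → best response Soy.
Farm 2 against (Corn, Wheat): payoffs 4, 1, 0 → best response Barley.
Farm 2 against (Corn, Canola): payoffs 8, 10, 9 → best response Corn.
Farm 3 against (Barley, Barley): payoffs 3, 1 → best response Wheat.
Farm 3 against (Barley, Corn): payoffs 7, 1 → best response Wheat.
Farm 3 against (Barley, Soy): payoffs 3, 2 → best response Wheat.
Farm 3 against (Corn, Barley): payoffs 10, 5 → best response Wheat.
Farm 3 against (Corn, Corn): payoffs 4, 7 → best response Canola.
Farm 3 against (Corn, Soy): payoffs 4, 11 → best response Canola.
Mutual best responses: (Barley, Corn, Wheat); (Corn, Barley, Wheat); (Corn, Corn, Canola).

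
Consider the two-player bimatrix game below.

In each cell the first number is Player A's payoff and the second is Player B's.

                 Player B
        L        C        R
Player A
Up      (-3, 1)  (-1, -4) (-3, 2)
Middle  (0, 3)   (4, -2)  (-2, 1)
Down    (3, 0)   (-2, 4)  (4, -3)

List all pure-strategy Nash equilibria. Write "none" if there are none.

No pure-strategy Nash equilibrium.

(Up, L): Player A can switch to Middle (-3 → 0). Not NE.
(Up, C): Player A can switch to Middle (-1 → 4). Not NE.
(Up, R): Player A can switch to Middle (-3 → -2). Not NE.
(Middle, L): Player A can switch to Down (0 → 3). Not NE.
(Middle, C): Player B can switch to L (-2 → 3). Not NE.
(Middle, R): Player A can switch to Down (-2 → 4). Not NE.
(Down, L): Player B can switch to C (0 → 4). Not NE.
(Down, C): Player A can switch to Up (-2 → -1). Not NE.
(Down, R): Player B can switch to L (-3 → 0). Not NE.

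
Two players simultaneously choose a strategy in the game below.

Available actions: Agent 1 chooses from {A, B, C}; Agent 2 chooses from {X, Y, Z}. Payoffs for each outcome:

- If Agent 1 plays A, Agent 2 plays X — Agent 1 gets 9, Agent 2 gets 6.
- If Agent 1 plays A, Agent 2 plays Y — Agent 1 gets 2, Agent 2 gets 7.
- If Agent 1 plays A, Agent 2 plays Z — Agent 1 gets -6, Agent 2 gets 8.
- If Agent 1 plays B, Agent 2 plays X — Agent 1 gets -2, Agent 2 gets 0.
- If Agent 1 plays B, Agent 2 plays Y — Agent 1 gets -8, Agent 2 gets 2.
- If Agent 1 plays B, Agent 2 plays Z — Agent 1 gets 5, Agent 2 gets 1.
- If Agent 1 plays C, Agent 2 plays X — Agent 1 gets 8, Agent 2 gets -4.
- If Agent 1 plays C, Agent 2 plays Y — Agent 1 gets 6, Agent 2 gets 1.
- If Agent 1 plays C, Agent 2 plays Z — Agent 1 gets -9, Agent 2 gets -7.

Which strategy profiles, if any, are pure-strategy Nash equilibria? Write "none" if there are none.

Agent 1 against X: payoffs 9, -2, 8 → best response A.
Agent 1 against Y: payoffs 2, -8, 6 → best response C.
Agent 1 against Z: payoffs -6, 5, -9 → best response B.
Agent 2 against A: payoffs 6, 7, 8 → best response Z.
Agent 2 against B: payoffs 0, 2, 1 → best response Y.
Agent 2 against C: payoffs -4, 1, -7 → best response Y.
Mutual best responses: (C, Y).

Pure NE: (C, Y)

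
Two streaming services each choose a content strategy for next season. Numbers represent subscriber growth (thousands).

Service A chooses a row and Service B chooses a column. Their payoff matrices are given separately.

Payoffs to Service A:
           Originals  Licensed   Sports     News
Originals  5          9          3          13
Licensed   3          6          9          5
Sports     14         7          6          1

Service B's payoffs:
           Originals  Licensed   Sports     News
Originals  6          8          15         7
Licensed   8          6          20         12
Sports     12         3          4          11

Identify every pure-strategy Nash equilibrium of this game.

(Originals, Originals): Service A can switch to Sports (5 → 14). Not NE.
(Originals, Licensed): Service B can switch to Sports (8 → 15). Not NE.
(Originals, Sports): Service A can switch to Licensed (3 → 9). Not NE.
(Originals, News): Service B can switch to Licensed (7 → 8). Not NE.
(Licensed, Originals): Service A can switch to Originals (3 → 5). Not NE.
(Licensed, Licensed): Service A can switch to Originals (6 → 9). Not NE.
(Licensed, Sports): Service A gets 9, best alternative 6; Service B gets 20, best alternative 12. No profitable deviation — NE.
(Sports, Originals): Service A gets 14, best alternative 5; Service B gets 12, best alternative 11. No profitable deviation — NE.
(The remaining 4 profiles each have a profitable deviation by the same check.)

Pure-strategy Nash equilibria: (Licensed, Sports) and (Sports, Originals)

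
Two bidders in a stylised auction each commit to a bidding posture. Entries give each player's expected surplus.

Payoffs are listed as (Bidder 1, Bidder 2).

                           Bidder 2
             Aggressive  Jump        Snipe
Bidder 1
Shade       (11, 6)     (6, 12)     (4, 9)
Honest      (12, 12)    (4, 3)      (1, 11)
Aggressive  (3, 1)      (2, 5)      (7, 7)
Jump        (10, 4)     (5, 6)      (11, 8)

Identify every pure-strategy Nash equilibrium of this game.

The pure Nash equilibria are (Shade, Jump), (Honest, Aggressive), (Jump, Snipe).

(Shade, Aggressive): Bidder 1 can switch to Honest (11 → 12). Not NE.
(Shade, Jump): Bidder 1 gets 6, best alternative 5; Bidder 2 gets 12, best alternative 9. No profitable deviation — NE.
(Shade, Snipe): Bidder 1 can switch to Aggressive (4 → 7). Not NE.
(Honest, Aggressive): Bidder 1 gets 12, best alternative 11; Bidder 2 gets 12, best alternative 11. No profitable deviation — NE.
(Honest, Jump): Bidder 1 can switch to Shade (4 → 6). Not NE.
(Honest, Snipe): Bidder 1 can switch to Shade (1 → 4). Not NE.
(Aggressive, Aggressive): Bidder 1 can switch to Shade (3 → 11). Not NE.
(Aggressive, Jump): Bidder 1 can switch to Shade (2 → 6). Not NE.
(Jump, Snipe): Bidder 1 gets 11, best alternative 7; Bidder 2 gets 8, best alternative 6. No profitable deviation — NE.
(The remaining 3 profiles each have a profitable deviation by the same check.)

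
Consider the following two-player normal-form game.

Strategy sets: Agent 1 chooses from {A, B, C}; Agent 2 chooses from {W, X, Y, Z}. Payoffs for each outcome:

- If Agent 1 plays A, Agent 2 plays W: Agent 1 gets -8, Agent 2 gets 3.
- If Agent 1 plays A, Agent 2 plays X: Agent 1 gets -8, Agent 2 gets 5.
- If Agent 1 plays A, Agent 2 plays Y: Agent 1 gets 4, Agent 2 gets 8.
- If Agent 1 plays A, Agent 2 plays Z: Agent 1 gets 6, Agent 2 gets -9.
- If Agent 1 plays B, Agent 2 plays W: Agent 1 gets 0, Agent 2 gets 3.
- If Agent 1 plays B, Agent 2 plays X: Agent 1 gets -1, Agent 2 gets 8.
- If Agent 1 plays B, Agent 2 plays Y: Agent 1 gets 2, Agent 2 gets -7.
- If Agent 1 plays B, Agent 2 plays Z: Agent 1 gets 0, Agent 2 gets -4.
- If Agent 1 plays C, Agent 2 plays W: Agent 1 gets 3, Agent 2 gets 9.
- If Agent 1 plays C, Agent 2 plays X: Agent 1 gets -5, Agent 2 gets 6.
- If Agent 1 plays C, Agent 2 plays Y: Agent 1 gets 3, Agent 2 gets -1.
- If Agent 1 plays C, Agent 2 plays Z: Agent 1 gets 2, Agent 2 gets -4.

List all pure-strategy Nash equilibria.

The pure Nash equilibria are (A, Y); (B, X); (C, W).

Agent 1 against W: payoffs -8, 0, 3 → best response C.
Agent 1 against X: payoffs -8, -1, -5 → best response B.
Agent 1 against Y: payoffs 4, 2, 3 → best response A.
Agent 1 against Z: payoffs 6, 0, 2 → best response A.
Agent 2 against A: payoffs 3, 5, 8, -9 → best response Y.
Agent 2 against B: payoffs 3, 8, -7, -4 → best response X.
Agent 2 against C: payoffs 9, 6, -1, -4 → best response W.
Mutual best responses: (A, Y); (B, X); (C, W).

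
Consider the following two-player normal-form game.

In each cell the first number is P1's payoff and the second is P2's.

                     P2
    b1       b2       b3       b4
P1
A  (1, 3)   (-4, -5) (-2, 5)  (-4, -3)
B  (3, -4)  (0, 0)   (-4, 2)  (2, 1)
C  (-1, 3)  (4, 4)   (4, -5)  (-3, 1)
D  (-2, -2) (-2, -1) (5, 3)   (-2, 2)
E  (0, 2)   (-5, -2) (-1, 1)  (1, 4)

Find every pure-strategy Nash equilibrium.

(A, b1): P1 can switch to B (1 → 3). Not NE.
(A, b2): P1 can switch to B (-4 → 0). Not NE.
(A, b3): P1 can switch to C (-2 → 4). Not NE.
(A, b4): P1 can switch to B (-4 → 2). Not NE.
(B, b1): P2 can switch to b2 (-4 → 0). Not NE.
(B, b2): P1 can switch to C (0 → 4). Not NE.
(B, b3): P1 can switch to A (-4 → -2). Not NE.
(B, b4): P2 can switch to b3 (1 → 2). Not NE.
(C, b1): P1 can switch to A (-1 → 1). Not NE.
(C, b2): P1 gets 4, best alternative 0; P2 gets 4, best alternative 3. No profitable deviation — NE.
(C, b3): P1 can switch to D (4 → 5). Not NE.
(C, b4): P1 can switch to B (-3 → 2). Not NE.
(D, b1): P1 can switch to A (-2 → 1). Not NE.
(D, b3): P1 gets 5, best alternative 4; P2 gets 3, best alternative 2. No profitable deviation — NE.
(The remaining 6 profiles each have a profitable deviation by the same check.)

Pure-strategy Nash equilibria: (C, b2), (D, b3)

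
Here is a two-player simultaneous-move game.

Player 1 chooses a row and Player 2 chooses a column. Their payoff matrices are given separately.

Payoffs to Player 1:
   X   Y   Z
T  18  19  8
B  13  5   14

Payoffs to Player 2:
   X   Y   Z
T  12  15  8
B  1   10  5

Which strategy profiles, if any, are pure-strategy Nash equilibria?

(T, Y)

Mark each player's best response to every combination of opponents' strategies; a profile where every player is best-responding is a pure Nash equilibrium.
Player 1 against X: payoffs 18, 13 → best response T.
Player 1 against Y: payoffs 19, 5 → best response T.
Player 1 against Z: payoffs 8, 14 → best response B.
Player 2 against T: payoffs 12, 15, 8 → best response Y.
Player 2 against B: payoffs 1, 10, 5 → best response Y.
Mutual best responses: (T, Y).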